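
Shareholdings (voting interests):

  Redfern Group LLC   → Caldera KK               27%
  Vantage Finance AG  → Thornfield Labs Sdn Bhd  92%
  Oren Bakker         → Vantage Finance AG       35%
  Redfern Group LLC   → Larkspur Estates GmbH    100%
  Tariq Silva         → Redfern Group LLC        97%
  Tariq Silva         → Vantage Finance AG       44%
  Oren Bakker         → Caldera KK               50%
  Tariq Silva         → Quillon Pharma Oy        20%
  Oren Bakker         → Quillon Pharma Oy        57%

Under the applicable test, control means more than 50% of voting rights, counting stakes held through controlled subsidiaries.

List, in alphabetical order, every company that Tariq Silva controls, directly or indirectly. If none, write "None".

Larkspur Estates GmbH, Redfern Group LLC

Tariq holds 97% of Redfern, so Tariq controls Redfern.
Redfern holds 100% of Larkspur, so Tariq controls Larkspur.
No other company's threshold is met.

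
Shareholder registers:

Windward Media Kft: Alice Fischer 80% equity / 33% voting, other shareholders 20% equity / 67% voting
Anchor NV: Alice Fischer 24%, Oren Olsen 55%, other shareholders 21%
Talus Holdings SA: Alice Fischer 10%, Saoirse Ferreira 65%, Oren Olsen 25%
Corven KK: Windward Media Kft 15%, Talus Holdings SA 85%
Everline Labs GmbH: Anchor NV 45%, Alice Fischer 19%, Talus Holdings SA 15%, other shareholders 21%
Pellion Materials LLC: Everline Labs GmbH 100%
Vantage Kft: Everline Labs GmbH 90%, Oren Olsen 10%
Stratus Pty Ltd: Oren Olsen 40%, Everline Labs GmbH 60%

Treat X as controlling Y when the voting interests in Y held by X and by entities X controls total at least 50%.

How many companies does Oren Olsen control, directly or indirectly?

Oren holds 55% of Anchor, so Oren controls Anchor.
No other company's threshold is met.
Oren controls 1 company.

1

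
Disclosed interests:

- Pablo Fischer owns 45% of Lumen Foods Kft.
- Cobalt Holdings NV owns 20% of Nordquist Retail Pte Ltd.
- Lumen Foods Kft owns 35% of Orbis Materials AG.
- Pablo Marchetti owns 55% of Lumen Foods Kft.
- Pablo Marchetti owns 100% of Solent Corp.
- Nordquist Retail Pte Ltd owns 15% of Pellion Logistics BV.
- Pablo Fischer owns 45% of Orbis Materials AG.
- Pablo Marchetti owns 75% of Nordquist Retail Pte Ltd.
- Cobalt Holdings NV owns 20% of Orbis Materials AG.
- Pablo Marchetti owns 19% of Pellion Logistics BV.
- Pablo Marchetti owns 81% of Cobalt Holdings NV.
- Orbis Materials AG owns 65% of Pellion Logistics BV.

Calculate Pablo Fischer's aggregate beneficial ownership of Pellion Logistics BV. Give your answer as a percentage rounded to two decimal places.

Pablo Fischer reaches Pellion along 2 paths.
Via Lumen → Orbis: 45% × 35% × 65% = 10.2375%.
Via Orbis: 45% × 65% = 29.25%.
Total: 10.2375% + 29.25% = 39.4875%.
Rounded: 39.49%.

39.49%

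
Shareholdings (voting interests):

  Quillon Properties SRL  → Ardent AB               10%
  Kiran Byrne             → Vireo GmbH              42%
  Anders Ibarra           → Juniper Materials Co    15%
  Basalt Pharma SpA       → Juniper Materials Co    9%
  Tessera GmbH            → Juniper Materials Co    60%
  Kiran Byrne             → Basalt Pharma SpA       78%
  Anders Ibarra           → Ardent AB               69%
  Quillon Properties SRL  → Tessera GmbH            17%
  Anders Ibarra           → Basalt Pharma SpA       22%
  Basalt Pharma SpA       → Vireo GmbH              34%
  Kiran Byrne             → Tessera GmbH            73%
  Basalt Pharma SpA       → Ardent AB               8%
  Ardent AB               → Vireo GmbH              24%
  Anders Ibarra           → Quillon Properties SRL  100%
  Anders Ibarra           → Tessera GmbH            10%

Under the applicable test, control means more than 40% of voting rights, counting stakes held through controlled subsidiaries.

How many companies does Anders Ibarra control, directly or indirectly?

Anders holds 100% of Quillon, so Anders controls Quillon.
Quillon and Anders together hold 10% + 69% = 79% of Ardent, so Anders controls Ardent.
No other company's threshold is met.
Anders controls 2 companies.

2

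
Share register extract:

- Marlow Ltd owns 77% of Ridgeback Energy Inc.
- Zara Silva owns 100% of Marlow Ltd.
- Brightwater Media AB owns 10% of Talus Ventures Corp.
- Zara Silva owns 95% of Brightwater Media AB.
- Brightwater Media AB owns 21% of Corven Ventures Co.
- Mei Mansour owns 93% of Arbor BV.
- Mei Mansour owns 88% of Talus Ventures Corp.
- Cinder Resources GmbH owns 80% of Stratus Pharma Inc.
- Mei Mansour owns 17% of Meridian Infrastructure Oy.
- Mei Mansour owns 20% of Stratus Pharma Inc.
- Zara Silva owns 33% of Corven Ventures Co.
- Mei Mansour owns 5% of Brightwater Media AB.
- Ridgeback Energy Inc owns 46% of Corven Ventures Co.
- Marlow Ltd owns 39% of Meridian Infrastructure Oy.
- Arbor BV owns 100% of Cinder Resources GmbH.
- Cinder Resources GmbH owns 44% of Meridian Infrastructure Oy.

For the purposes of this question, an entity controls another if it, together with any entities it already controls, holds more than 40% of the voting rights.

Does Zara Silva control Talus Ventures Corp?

No

Zara holds 95% of Brightwater, so Zara controls Brightwater.
Zara holds 100% of Marlow, so Zara controls Marlow.
Marlow holds 77% of Ridgeback, so Zara controls Ridgeback.
Brightwater and Zara and Ridgeback together hold 21% + 33% + 46% = 100% of Corven, so Zara controls Corven.
In Talus, Zara's side holds only 10%, not > 40%.
So Zara does not control Talus.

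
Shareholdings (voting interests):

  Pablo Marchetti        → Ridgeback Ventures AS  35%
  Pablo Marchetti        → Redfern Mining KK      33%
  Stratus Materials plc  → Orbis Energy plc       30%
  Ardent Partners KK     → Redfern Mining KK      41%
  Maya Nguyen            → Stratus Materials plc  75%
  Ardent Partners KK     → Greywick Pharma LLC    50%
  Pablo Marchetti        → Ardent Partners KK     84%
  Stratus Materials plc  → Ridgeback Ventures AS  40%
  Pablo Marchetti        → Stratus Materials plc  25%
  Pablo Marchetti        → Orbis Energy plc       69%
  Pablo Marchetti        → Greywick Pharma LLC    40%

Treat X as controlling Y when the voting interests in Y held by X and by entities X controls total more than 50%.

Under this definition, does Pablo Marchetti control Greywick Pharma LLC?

Pablo holds 84% of Ardent, so Pablo controls Ardent.
Pablo and Ardent together hold 40% + 50% = 90% of Greywick, so Pablo controls Greywick.

Yes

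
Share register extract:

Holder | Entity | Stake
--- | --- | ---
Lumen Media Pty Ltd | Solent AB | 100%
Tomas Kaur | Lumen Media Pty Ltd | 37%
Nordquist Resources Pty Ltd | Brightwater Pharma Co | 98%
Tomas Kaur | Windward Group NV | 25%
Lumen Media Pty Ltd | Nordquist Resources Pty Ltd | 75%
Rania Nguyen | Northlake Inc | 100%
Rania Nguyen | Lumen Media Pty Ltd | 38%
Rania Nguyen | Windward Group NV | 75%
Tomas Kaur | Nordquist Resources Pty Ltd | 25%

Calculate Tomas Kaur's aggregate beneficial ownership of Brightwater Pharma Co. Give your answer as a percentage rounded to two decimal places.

Tomas reaches Brightwater along 2 paths.
Via Lumen → Nordquist: 37% × 75% × 98% = 27.195%.
Via Nordquist: 25% × 98% = 24.5%.
Total: 27.195% + 24.5% = 51.695%.
Rounded: 51.70%.

51.70%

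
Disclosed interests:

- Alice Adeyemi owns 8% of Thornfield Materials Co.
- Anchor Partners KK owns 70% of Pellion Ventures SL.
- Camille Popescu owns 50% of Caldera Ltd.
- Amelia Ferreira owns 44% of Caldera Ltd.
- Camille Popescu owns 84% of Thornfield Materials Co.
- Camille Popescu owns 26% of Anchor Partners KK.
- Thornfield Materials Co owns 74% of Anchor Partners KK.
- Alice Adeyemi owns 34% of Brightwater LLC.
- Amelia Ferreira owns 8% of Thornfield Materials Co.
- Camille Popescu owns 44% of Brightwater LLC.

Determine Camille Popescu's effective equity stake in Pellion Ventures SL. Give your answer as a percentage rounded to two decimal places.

Camille reaches Pellion along 2 paths.
Via Thornfield → Anchor: 84% × 74% × 70% = 43.512%.
Via Anchor: 26% × 70% = 18.2%.
Total: 43.512% + 18.2% = 61.712%.
Rounded: 61.71%.

61.71%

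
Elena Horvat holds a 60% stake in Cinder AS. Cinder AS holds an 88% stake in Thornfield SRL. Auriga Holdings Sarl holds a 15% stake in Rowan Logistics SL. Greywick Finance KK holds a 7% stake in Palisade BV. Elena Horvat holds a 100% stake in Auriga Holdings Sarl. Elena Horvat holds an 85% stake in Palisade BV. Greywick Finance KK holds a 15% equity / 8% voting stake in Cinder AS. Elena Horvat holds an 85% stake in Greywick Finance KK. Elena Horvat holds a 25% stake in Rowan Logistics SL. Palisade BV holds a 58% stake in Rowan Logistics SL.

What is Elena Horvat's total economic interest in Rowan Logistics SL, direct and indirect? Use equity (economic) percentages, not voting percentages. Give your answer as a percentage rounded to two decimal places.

Elena reaches Rowan along 4 paths.
Via Palisade: 85% × 58% = 49.3%.
Via Greywick → Palisade: 85% × 7% × 58% = 3.451%.
Via Auriga: 100% × 15% = 15%.
Direct stake: 25% = 25%.
Total: 49.3% + 3.451% + 15% + 25% = 92.751%.
Rounded: 92.75%.

92.75%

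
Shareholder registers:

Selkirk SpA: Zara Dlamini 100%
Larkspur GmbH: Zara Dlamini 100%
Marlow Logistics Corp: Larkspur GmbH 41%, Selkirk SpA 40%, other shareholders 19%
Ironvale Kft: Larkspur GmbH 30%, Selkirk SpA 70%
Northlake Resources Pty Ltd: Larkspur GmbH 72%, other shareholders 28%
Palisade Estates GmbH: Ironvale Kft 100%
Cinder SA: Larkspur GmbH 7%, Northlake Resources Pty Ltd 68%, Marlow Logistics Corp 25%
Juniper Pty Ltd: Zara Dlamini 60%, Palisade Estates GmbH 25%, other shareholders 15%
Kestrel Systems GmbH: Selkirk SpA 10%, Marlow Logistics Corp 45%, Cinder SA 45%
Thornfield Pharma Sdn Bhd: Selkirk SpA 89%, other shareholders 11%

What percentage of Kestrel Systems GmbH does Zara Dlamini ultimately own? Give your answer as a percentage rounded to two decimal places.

80.74%

Zara reaches Kestrel along 7 paths.
Via Selkirk: 100% × 10% = 10%.
Via Larkspur → Marlow: 100% × 41% × 45% = 18.45%.
Via Selkirk → Marlow: 100% × 40% × 45% = 18%.
Via Larkspur → Cinder: 100% × 7% × 45% = 3.15%.
Via Larkspur → Northlake → Cinder: 100% × 72% × 68% × 45% = 22.032%.
Via Larkspur → Marlow → Cinder: 100% × 41% × 25% × 45% = 4.6125%.
Via Selkirk → Marlow → Cinder: 100% × 40% × 25% × 45% = 4.5%.
Total: 10% + 18.45% + 18% + 3.15% + 22.032% + 4.6125% + 4.5% = 80.7445%.
Rounded: 80.74%.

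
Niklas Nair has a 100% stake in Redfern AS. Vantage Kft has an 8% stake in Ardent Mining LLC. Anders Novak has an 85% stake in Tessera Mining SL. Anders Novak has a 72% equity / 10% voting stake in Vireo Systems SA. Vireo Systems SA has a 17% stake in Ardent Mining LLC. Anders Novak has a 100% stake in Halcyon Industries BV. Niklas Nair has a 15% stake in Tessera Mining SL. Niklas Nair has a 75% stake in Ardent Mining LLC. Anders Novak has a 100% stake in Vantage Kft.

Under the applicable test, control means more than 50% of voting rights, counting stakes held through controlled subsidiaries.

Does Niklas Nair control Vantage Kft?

No

Niklas holds 75% of Ardent, so Niklas controls Ardent.
Niklas holds 100% of Redfern, so Niklas controls Redfern.
Neither Niklas nor any entity Niklas controls holds any voting interest in Vantage.
So Niklas does not control Vantage.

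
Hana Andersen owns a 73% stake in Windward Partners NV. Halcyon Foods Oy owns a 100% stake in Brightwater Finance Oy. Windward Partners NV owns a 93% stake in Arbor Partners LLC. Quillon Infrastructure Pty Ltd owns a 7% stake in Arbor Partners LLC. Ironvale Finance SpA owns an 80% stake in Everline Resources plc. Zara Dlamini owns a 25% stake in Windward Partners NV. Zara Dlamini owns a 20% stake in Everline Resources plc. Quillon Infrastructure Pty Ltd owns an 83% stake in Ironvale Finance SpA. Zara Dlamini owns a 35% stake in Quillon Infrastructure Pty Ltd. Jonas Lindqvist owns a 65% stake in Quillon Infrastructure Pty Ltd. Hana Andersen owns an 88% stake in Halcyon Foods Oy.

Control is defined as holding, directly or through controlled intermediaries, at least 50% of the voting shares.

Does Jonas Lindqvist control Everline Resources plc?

Yes

Jonas holds 65% of Quillon, so Jonas controls Quillon.
Quillon holds 83% of Ironvale, so Jonas controls Ironvale.
Ironvale holds 80% of Everline, so Jonas controls Everline.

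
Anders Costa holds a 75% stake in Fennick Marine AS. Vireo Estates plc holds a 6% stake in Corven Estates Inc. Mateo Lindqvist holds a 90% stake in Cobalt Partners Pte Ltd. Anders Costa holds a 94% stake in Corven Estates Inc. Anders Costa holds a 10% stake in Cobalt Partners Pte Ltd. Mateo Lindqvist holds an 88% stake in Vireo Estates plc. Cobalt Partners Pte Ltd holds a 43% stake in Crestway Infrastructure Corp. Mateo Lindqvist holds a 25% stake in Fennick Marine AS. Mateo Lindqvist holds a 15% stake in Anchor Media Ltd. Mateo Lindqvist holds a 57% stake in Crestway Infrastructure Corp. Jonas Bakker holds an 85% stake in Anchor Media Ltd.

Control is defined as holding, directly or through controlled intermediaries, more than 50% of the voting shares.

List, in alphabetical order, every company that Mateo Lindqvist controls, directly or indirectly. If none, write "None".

Cobalt Partners Pte Ltd, Crestway Infrastructure Corp, Vireo Estates plc

Mateo holds 88% of Vireo, so Mateo controls Vireo.
Mateo holds 90% of Cobalt, so Mateo controls Cobalt.
Mateo and Cobalt together hold 57% + 43% = 100% of Crestway, so Mateo controls Crestway.
No other company's threshold is met.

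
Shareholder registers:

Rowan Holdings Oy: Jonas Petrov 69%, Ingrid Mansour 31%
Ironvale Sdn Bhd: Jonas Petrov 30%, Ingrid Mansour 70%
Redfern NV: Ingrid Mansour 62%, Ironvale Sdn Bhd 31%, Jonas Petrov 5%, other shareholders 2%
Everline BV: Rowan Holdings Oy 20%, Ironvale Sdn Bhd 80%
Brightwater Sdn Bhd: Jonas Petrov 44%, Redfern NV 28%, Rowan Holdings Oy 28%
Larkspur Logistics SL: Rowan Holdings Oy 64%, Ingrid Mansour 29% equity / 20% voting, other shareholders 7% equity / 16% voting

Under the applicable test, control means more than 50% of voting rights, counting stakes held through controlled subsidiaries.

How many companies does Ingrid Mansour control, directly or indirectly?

Ingrid holds 70% of Ironvale, so Ingrid controls Ironvale.
Ingrid and Ironvale together hold 62% + 31% = 93% of Redfern, so Ingrid controls Redfern.
Ironvale holds 80% of Everline, so Ingrid controls Everline.
No other company's threshold is met.
Ingrid controls 3 companies.

3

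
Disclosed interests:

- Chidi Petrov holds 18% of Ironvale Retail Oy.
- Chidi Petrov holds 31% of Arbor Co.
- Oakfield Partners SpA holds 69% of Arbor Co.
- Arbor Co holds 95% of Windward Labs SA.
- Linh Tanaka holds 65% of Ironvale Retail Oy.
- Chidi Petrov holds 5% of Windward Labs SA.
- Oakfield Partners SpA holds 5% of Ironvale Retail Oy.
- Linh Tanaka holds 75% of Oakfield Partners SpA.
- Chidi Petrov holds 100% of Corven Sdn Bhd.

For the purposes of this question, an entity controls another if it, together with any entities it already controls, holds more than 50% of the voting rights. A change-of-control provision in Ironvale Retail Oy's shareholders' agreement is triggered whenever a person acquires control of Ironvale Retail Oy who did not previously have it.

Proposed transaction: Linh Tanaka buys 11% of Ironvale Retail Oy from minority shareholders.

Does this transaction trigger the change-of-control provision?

No

The purchase changes only Linh's holdings, so Linh is the only person who could newly come to control Ironvale.
Linh holds 75% of Oakfield, so Linh controls Oakfield.
Linh and Oakfield together hold 65% + 5% = 70% of Ironvale, so Linh controls Ironvale.
So Linh already controls Ironvale before the transaction.
After the purchase, Linh's direct stake in Ironvale rises to 65% + 11% = 76%.
Linh controlled Ironvale already, so this is not a new person acquiring control; every other person's position is unchanged or reduced.
No new person acquires control, so the clause is not triggered.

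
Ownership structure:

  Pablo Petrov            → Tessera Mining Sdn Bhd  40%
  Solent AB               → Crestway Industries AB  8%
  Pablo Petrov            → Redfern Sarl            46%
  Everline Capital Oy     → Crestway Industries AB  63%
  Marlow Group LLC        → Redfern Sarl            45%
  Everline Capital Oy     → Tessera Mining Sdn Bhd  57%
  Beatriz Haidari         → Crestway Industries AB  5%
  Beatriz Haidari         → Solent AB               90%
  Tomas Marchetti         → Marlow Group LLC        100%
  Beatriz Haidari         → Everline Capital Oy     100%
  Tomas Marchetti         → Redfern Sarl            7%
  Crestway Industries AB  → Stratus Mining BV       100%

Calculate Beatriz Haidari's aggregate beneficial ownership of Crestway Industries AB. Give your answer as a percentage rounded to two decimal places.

75.20%

Beatriz reaches Crestway along 3 paths.
Direct stake: 5% = 5%.
Via Everline: 100% × 63% = 63%.
Via Solent: 90% × 8% = 7.2%.
Total: 5% + 63% + 7.2% = 75.2%.
Rounded: 75.20%.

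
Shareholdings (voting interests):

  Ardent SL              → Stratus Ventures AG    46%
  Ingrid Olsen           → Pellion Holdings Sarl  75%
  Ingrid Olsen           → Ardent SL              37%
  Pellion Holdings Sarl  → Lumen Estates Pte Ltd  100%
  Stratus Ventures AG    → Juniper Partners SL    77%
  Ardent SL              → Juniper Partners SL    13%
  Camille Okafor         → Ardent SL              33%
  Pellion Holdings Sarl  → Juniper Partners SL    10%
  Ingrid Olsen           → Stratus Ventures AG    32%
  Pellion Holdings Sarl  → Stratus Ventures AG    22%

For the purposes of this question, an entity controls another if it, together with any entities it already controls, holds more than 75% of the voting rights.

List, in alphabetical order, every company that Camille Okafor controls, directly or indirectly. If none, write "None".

Camille's largest direct stake is 33% in Ardent, which does not meet the threshold.

None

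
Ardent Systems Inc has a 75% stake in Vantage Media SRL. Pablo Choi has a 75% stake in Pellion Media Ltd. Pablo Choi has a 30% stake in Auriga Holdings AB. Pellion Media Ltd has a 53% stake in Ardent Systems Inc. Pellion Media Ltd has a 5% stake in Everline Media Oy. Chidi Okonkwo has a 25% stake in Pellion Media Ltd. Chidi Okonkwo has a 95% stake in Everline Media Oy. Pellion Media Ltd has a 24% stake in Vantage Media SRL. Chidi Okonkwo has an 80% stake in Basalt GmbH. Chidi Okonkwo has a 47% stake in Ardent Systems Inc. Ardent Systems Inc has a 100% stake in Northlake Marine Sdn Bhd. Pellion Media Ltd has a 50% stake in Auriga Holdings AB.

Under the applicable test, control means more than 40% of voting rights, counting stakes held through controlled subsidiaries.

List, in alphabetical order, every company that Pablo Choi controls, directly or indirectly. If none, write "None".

Ardent Systems Inc, Auriga Holdings AB, Northlake Marine Sdn Bhd, Pellion Media Ltd, Vantage Media SRL

Pablo holds 75% of Pellion, so Pablo controls Pellion.
Pablo and Pellion together hold 30% + 50% = 80% of Auriga, so Pablo controls Auriga.
Pellion holds 53% of Ardent, so Pablo controls Ardent.
Ardent and Pellion together hold 75% + 24% = 99% of Vantage, so Pablo controls Vantage.
Ardent holds 100% of Northlake, so Pablo controls Northlake.
No other company's threshold is met.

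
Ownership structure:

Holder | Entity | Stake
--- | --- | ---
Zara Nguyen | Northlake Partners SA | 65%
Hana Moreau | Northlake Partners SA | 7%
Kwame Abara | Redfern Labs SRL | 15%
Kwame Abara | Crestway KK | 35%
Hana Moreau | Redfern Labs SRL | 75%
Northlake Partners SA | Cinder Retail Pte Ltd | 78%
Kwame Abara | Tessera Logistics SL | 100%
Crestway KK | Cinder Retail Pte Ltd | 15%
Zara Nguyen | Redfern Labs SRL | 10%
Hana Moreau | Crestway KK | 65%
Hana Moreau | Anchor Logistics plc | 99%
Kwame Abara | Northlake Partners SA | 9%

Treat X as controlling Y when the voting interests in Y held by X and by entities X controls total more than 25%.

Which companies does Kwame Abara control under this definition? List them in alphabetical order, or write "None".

Kwame holds 35% of Crestway, so Kwame controls Crestway.
Kwame holds 100% of Tessera, so Kwame controls Tessera.
No other company's threshold is met.

Crestway KK, Tessera Logistics SL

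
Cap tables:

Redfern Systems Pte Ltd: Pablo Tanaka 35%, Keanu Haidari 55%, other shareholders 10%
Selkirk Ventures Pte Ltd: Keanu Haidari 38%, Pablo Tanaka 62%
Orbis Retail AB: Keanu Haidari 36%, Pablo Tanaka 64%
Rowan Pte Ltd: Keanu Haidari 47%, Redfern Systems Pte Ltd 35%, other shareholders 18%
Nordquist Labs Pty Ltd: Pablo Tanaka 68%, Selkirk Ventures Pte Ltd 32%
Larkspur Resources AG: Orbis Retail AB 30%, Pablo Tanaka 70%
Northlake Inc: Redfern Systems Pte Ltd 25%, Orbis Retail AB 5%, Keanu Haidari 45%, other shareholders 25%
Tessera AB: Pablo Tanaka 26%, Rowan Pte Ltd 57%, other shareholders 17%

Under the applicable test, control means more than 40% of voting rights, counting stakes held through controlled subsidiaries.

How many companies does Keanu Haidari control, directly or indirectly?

Keanu holds 55% of Redfern, so Keanu controls Redfern.
Keanu and Redfern together hold 47% + 35% = 82% of Rowan, so Keanu controls Rowan.
Redfern and Keanu together hold 25% + 45% = 70% of Northlake, so Keanu controls Northlake.
Rowan holds 57% of Tessera, so Keanu controls Tessera.
No other company's threshold is met.
Keanu controls 4 companies.

4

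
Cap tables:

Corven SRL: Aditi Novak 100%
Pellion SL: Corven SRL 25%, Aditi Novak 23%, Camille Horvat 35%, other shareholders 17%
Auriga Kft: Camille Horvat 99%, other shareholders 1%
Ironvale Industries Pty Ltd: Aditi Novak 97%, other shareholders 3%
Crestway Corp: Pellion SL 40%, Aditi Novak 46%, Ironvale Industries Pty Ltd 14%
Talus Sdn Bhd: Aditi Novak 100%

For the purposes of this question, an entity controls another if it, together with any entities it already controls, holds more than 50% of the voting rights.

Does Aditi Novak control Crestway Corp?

Yes

Aditi holds 97% of Ironvale, so Aditi controls Ironvale.
Aditi and Ironvale together hold 46% + 14% = 60% of Crestway, so Aditi controls Crestway.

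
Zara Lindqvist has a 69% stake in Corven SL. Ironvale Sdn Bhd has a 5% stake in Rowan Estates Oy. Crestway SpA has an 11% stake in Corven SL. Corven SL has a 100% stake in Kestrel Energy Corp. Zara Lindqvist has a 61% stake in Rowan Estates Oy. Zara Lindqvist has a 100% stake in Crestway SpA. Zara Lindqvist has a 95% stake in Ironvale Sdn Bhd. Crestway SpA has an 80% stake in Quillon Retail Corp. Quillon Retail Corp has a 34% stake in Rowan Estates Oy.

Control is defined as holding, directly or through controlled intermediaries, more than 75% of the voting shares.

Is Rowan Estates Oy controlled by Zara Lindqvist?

Zara holds 95% of Ironvale, so Zara controls Ironvale.
Zara holds 100% of Crestway, so Zara controls Crestway.
Crestway holds 80% of Quillon, so Zara controls Quillon.
Ironvale and Zara and Quillon together hold 5% + 61% + 34% = 100% of Rowan, so Zara controls Rowan.

Yes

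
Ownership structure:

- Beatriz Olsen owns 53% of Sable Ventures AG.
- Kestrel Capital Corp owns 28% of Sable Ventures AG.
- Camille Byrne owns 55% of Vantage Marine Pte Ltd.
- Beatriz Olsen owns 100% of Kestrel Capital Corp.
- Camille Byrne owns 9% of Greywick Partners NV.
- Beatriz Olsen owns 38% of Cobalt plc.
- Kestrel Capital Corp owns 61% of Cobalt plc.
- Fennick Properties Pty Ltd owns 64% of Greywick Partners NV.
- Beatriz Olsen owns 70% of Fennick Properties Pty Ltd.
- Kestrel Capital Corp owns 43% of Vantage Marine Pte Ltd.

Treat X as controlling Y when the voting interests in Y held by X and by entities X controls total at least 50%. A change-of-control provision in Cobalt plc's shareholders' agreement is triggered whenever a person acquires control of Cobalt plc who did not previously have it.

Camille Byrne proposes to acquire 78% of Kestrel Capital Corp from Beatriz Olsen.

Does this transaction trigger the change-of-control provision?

The purchase adds only to Camille's holdings (Beatriz's stake shrinks), so Camille is the only person who could newly come to control Cobalt.
Camille holds 55% of Vantage, so Camille controls Vantage.
Neither Camille nor any entity Camille controls holds any voting interest in Cobalt.
So before the transaction, Camille does not control Cobalt.
After the purchase, Camille holds 78% of Kestrel directly, and Beatriz's stake falls to 22%.
Camille holds 78% of Kestrel, so Camille controls Kestrel.
Kestrel holds 61% of Cobalt, so Camille controls Cobalt.
Camille did not control Cobalt before and does after, so the clause is triggered.

Yes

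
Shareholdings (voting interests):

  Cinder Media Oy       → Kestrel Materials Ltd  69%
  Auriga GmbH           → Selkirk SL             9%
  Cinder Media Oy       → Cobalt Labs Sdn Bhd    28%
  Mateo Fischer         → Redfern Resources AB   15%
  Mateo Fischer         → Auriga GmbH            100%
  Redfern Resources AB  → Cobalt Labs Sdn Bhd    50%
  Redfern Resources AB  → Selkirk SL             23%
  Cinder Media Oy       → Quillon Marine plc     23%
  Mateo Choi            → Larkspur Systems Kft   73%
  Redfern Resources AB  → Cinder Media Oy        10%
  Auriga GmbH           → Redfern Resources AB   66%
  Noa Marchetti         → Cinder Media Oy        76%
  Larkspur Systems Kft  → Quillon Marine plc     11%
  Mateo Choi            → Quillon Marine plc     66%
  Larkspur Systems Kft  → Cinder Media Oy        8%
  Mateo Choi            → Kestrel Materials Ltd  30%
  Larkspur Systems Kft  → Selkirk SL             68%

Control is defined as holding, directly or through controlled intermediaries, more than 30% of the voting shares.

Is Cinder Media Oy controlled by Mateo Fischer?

Mateo Fischer holds 100% of Auriga, so Mateo Fischer controls Auriga.
Auriga and Mateo Fischer together hold 66% + 15% = 81% of Redfern, so Mateo Fischer controls Redfern.
Auriga and Redfern together hold 9% + 23% = 32% of Selkirk, so Mateo Fischer controls Selkirk.
Redfern holds 50% of Cobalt, so Mateo Fischer controls Cobalt.
In Cinder, Mateo Fischer's side holds only 10%, not > 30%.
So Mateo Fischer does not control Cinder.

No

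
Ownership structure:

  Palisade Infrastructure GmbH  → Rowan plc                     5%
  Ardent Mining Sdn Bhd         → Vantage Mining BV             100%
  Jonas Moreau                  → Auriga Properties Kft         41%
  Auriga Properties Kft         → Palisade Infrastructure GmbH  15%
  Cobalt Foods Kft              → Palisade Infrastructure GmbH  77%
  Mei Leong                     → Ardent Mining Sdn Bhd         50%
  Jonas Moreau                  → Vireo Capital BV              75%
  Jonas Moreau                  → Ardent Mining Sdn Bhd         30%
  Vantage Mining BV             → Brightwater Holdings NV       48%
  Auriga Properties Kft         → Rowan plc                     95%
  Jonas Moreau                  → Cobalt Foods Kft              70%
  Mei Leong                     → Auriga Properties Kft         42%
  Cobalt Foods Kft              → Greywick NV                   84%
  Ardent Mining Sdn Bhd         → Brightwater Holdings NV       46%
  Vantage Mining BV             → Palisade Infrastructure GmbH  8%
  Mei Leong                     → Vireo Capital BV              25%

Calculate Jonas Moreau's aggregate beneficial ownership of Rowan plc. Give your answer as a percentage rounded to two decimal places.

42.07%

Jonas reaches Rowan along 4 paths.
Via Auriga: 41% × 95% = 38.95%.
Via Auriga → Palisade: 41% × 15% × 5% = 0.3075%.
Via Ardent → Vantage → Palisade: 30% × 100% × 8% × 5% = 0.12%.
Via Cobalt → Palisade: 70% × 77% × 5% = 2.695%.
Total: 38.95% + 0.3075% + 0.12% + 2.695% = 42.0725%.
Rounded: 42.07%.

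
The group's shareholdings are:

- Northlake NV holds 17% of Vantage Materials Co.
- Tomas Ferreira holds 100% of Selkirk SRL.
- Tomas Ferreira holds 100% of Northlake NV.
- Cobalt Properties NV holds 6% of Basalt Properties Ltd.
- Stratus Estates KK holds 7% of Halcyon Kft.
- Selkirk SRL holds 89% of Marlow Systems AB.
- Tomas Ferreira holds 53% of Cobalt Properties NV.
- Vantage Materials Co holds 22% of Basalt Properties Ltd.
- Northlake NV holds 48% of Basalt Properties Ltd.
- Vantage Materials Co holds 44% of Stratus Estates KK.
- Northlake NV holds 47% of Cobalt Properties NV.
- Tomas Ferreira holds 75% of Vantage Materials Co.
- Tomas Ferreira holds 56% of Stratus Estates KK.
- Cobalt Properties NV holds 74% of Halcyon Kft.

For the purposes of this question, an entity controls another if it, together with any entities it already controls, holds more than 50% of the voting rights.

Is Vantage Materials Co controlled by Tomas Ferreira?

Yes

Tomas holds 100% of Northlake, so Tomas controls Northlake.
Northlake and Tomas together hold 17% + 75% = 92% of Vantage, so Tomas controls Vantage.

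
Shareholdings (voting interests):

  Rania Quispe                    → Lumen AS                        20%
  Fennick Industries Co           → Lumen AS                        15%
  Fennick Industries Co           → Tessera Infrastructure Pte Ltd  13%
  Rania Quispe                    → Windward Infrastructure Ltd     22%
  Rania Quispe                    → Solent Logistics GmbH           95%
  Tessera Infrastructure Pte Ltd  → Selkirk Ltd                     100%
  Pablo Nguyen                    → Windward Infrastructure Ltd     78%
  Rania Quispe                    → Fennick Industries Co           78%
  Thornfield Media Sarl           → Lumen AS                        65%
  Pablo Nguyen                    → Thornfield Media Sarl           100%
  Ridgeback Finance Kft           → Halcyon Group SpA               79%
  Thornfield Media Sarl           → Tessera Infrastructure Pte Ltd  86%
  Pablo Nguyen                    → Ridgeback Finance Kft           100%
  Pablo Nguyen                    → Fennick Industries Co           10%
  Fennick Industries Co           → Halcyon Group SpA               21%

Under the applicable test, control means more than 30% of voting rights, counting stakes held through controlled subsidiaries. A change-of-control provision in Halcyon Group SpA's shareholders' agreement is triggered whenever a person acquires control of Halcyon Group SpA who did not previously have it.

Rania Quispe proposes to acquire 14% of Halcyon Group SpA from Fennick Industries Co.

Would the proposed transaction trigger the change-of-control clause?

No

The purchase adds only to Rania's holdings (Fennick's stake shrinks), so Rania is the only person who could newly come to control Halcyon.
Rania holds 78% of Fennick, so Rania controls Fennick.
Rania holds 95% of Solent, so Rania controls Solent.
Fennick and Rania together hold 15% + 20% = 35% of Lumen, so Rania controls Lumen.
In Halcyon, Rania's side holds only 21%, not > 30%.
So before the transaction, Rania does not control Halcyon.
After the purchase, Rania holds 14% of Halcyon directly, and Fennick's stake falls to 7%.
After the transaction, Rania's side holds 7% + 14% = 21% of Halcyon, not > 30%, so Rania still does not control Halcyon.
No new person acquires control, so the clause is not triggered.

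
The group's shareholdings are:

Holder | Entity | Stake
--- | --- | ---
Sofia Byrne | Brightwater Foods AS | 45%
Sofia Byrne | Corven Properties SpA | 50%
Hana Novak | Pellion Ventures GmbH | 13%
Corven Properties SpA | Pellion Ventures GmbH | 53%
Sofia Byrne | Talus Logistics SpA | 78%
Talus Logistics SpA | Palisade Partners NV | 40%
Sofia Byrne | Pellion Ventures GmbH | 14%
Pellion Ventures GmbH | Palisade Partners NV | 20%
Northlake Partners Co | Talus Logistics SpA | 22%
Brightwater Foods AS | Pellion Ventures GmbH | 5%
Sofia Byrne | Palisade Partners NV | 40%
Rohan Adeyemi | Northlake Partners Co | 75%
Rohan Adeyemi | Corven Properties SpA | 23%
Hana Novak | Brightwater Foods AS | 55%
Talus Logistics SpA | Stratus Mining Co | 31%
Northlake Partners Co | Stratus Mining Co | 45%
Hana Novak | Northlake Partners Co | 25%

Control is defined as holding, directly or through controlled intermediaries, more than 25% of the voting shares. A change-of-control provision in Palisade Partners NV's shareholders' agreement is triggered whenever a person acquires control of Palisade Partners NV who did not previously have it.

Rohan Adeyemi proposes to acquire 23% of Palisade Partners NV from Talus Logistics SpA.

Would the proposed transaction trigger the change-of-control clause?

The purchase adds only to Rohan's holdings (Talus's stake shrinks), so Rohan is the only person who could newly come to control Palisade.
Rohan holds 75% of Northlake, so Rohan controls Northlake.
Northlake holds 45% of Stratus, so Rohan controls Stratus.
Neither Rohan nor any entity Rohan controls holds any voting interest in Palisade.
So before the transaction, Rohan does not control Palisade.
After the purchase, Rohan holds 23% of Palisade directly, and Talus's stake falls to 17%.
After the transaction, Rohan's side holds 23% of Palisade, not > 25%, so Rohan still does not control Palisade.
No new person acquires control, so the clause is not triggered.

No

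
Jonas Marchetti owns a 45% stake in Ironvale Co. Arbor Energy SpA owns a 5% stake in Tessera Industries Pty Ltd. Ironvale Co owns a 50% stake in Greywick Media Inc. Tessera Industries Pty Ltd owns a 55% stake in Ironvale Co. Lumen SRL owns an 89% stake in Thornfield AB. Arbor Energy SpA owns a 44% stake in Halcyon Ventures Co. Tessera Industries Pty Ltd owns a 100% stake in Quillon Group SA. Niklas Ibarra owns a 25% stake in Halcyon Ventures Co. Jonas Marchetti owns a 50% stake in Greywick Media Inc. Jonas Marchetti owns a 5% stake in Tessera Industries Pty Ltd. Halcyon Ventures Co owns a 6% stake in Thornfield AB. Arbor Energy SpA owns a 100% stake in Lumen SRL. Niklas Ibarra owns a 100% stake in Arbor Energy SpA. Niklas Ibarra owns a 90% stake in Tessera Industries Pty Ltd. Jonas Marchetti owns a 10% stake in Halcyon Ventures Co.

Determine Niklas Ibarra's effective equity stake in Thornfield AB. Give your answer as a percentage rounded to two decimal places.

93.14%

Niklas reaches Thornfield along 3 paths.
Via Halcyon: 25% × 6% = 1.5%.
Via Arbor → Halcyon: 100% × 44% × 6% = 2.64%.
Via Arbor → Lumen: 100% × 100% × 89% = 89%.
Total: 1.5% + 2.64% + 89% = 93.14%.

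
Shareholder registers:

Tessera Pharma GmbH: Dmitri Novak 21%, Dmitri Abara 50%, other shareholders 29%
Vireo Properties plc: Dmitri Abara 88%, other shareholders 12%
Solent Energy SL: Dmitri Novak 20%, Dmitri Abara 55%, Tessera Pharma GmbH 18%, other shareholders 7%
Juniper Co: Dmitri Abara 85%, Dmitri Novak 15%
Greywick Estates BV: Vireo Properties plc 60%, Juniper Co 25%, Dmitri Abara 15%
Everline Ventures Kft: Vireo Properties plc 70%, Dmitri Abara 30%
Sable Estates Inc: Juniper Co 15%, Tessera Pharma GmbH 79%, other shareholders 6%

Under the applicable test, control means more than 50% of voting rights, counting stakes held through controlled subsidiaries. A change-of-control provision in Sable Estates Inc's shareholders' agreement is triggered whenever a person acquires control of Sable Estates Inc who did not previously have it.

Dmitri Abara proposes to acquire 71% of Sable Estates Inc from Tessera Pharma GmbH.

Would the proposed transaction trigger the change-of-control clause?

The purchase adds only to Dmitri Abara's holdings (Tessera's stake shrinks), so Dmitri Abara is the only person who could newly come to control Sable.
Dmitri Abara holds 88% of Vireo, so Dmitri Abara controls Vireo.
Dmitri Abara holds 55% of Solent, so Dmitri Abara controls Solent.
Dmitri Abara holds 85% of Juniper, so Dmitri Abara controls Juniper.
Vireo and Juniper and Dmitri Abara together hold 60% + 25% + 15% = 100% of Greywick, so Dmitri Abara controls Greywick.
Vireo and Dmitri Abara together hold 70% + 30% = 100% of Everline, so Dmitri Abara controls Everline.
In Sable, Dmitri Abara's side holds only 15%, not > 50%.
So before the transaction, Dmitri Abara does not control Sable.
After the purchase, Dmitri Abara holds 71% of Sable directly, and Tessera's stake falls to 8%.
Juniper and Dmitri Abara together hold 15% + 71% = 86% of Sable, so Dmitri Abara controls Sable.
Dmitri Abara did not control Sable before and does after, so the clause is triggered.

Yes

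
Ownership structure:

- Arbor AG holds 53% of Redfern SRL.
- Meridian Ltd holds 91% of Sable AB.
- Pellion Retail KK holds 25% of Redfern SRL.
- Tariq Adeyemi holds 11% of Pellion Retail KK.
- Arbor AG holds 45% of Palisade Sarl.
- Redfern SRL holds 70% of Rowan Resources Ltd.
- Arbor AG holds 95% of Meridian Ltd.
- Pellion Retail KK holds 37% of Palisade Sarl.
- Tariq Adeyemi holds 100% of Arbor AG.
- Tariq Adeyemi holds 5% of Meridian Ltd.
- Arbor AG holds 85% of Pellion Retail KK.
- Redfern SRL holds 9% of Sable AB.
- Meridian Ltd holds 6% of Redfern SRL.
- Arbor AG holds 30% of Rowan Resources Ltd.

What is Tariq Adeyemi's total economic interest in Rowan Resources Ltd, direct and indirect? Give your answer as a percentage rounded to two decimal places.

88.10%

Tariq reaches Rowan along 6 paths.
Via Pellion → Redfern: 11% × 25% × 70% = 1.925%.
Via Arbor → Pellion → Redfern: 100% × 85% × 25% × 70% = 14.875%.
Via Arbor → Redfern: 100% × 53% × 70% = 37.1%.
Via Arbor → Meridian → Redfern: 100% × 95% × 6% × 70% = 3.99%.
Via Meridian → Redfern: 5% × 6% × 70% = 0.21%.
Via Arbor: 100% × 30% = 30%.
Total: 1.925% + 14.875% + 37.1% + 3.99% + 0.21% + 30% = 88.1%.
Rounded: 88.10%.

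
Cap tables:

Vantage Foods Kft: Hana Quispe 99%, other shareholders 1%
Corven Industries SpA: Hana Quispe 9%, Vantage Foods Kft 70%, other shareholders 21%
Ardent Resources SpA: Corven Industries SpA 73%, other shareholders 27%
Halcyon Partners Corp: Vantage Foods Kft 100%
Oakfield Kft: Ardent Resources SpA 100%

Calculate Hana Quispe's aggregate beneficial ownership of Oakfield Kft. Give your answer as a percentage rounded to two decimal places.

Hana reaches Oakfield along 2 paths.
Via Corven → Ardent: 9% × 73% × 100% = 6.57%.
Via Vantage → Corven → Ardent: 99% × 70% × 73% × 100% = 50.589%.
Total: 6.57% + 50.589% = 57.159%.
Rounded: 57.16%.

57.16%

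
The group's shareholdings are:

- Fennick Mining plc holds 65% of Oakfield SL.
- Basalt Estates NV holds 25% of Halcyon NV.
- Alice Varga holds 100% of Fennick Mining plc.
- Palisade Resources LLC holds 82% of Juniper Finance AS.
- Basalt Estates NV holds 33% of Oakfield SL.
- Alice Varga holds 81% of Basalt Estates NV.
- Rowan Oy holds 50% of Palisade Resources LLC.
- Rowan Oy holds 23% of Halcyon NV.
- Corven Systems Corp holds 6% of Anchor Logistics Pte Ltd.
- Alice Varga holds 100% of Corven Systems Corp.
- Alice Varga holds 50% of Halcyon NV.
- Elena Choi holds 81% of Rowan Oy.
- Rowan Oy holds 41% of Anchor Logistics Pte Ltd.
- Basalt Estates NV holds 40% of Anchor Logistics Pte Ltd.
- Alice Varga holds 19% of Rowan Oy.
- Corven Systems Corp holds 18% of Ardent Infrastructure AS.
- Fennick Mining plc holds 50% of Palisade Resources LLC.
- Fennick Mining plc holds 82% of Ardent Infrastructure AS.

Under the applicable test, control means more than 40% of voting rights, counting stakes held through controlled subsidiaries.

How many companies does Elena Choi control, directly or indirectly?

4

Elena holds 81% of Rowan, so Elena controls Rowan.
Rowan holds 41% of Anchor, so Elena controls Anchor.
Rowan holds 50% of Palisade, so Elena controls Palisade.
Palisade holds 82% of Juniper, so Elena controls Juniper.
No other company's threshold is met.
Elena controls 4 companies.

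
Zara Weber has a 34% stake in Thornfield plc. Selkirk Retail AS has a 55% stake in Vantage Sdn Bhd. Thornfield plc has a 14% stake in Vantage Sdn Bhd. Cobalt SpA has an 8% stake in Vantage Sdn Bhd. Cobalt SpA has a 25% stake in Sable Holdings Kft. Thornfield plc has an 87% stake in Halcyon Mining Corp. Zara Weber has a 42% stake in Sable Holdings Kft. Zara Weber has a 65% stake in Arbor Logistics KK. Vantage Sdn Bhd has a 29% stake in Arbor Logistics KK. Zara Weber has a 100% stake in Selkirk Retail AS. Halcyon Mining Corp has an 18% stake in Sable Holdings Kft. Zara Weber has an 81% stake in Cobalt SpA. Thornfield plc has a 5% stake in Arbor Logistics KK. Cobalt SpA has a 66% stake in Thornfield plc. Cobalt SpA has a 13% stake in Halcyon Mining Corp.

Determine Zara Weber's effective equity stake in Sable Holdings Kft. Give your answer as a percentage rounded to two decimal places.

77.84%

Zara reaches Sable along 5 paths.
Via Cobalt: 81% × 25% = 20.25%.
Via Cobalt → Thornfield → Halcyon: 81% × 66% × 87% × 18% = 8.371836%.
Via Thornfield → Halcyon: 34% × 87% × 18% = 5.3244%.
Via Cobalt → Halcyon: 81% × 13% × 18% = 1.8954%.
Direct stake: 42% = 42%.
Total: 20.25% + 8.371836% + 5.3244% + 1.8954% + 42% = 77.841636%.
Rounded: 77.84%.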